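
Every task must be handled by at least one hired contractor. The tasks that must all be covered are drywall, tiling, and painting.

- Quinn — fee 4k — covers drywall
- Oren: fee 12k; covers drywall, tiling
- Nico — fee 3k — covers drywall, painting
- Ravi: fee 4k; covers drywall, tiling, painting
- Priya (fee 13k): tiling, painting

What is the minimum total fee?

Ravi alone covers drywall, tiling, painting — every task.
Total fee: 4.
No cover costs less than 4.

4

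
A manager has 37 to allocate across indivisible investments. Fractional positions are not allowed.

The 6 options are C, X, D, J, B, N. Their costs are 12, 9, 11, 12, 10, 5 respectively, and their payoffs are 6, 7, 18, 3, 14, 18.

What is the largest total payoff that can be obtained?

Allowing fractional choices, the relaxed optimum would be about 58.0, but investments are indivisible.
D + B + N: cost 11 + 10 + 5 = 26 ≤ 37, payoff 18 + 14 + 18 = 50.
X + D + B + N: cost 9 + 11 + 10 + 5 = 35 ≤ 37, payoff 7 + 18 + 14 + 18 = 57.
Best is X, D, B, and N with total payoff 57.

57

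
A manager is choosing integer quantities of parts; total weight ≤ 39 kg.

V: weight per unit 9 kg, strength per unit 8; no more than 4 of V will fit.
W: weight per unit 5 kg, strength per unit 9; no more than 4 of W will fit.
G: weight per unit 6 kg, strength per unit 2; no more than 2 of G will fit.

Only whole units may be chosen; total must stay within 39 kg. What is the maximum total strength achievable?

52

Take 2×V and 4×W: weight 38 ≤ 39, strength 2·8 + 4·9 = 52.
W has the best ratio (9/5) and is taken to its limit of 4; remaining capacity is filled optimally with the others.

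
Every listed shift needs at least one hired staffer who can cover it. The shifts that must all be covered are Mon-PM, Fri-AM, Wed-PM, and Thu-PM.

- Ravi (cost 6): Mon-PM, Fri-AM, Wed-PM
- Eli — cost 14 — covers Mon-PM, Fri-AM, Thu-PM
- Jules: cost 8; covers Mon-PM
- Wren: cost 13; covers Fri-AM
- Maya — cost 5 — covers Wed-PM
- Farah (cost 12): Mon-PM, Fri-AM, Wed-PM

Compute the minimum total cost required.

19

The greedy cost-per-new-shift heuristic would pick Ravi and Eli for 20, but a cheaper cover exists.
Choose Eli and Maya: together they cover Mon-PM, Fri-AM, Wed-PM, Thu-PM — every shift.
Total cost: 14 + 5 = 19.
No cover costs less than 19.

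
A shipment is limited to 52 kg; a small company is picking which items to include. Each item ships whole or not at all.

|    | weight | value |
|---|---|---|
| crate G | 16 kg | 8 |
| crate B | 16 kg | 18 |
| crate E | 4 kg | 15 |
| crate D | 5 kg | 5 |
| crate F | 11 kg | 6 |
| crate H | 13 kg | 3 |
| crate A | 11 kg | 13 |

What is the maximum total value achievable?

crate B + crate E + crate D + crate F + crate A: weight 16 + 4 + 5 + 11 + 11 = 47 ≤ 52, value 18 + 15 + 5 + 6 + 13 = 57.
crate G + crate B + crate E + crate A: weight 16 + 16 + 4 + 11 = 47 ≤ 52, value 8 + 18 + 15 + 13 = 54.
crate G + crate B + crate E + crate D + crate A: weight 16 + 16 + 4 + 5 + 11 = 52 ≤ 52, value 8 + 18 + 15 + 5 + 13 = 59.
Best is crate G, crate B, crate E, crate D, and crate A with total value 59.

59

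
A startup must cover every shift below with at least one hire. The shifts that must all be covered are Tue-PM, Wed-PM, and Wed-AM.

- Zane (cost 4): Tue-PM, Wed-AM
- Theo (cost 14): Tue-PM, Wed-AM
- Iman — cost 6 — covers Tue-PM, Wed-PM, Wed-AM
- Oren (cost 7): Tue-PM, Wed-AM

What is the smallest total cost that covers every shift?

6

The greedy cost-per-new-shift heuristic would pick Zane and Iman for 10, but a cheaper cover exists.
Iman alone covers Tue-PM, Wed-PM, Wed-AM — every shift.
Total cost: 6.
No cover costs less than 6.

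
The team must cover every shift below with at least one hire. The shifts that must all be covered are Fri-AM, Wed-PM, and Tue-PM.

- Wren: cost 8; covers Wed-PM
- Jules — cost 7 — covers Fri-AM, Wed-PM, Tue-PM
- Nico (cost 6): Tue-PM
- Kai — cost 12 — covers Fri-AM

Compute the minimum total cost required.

Jules alone covers Fri-AM, Wed-PM, Tue-PM — every shift.
Total cost: 7.
No cover costs less than 7.

7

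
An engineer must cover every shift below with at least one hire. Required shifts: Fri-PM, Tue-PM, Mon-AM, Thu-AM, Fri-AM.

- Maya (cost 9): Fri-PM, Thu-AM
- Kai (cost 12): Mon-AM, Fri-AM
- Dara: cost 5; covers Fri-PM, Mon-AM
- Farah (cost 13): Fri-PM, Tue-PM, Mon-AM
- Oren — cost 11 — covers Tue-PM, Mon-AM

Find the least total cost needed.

The greedy cost-per-new-shift heuristic would pick Dara, Maya, Oren, and Kai for 37, but a cheaper cover exists.
Choose Maya, Kai, and Oren: together they cover Fri-PM, Tue-PM, Mon-AM, Thu-AM, Fri-AM — every shift.
Total cost: 9 + 12 + 11 = 32.
No cover costs less than 32.

32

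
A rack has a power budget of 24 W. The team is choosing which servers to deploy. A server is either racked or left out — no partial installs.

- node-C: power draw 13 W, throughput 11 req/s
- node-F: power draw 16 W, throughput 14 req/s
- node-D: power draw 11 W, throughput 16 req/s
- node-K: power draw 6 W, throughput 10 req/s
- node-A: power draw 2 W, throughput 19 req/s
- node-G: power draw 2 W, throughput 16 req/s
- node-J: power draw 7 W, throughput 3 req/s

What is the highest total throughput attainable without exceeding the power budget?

61

Allowing fractional choices, the relaxed optimum would be about 63.6, but servers are indivisible.
node-D + node-K + node-A + node-G: power draw 11 + 6 + 2 + 2 = 21 ≤ 24, throughput 16 + 10 + 19 + 16 = 61.
node-C + node-K + node-A + node-G: power draw 13 + 6 + 2 + 2 = 23 ≤ 24, throughput 11 + 10 + 19 + 16 = 56.
node-D + node-A + node-G + node-J: power draw 11 + 2 + 2 + 7 = 22 ≤ 24, throughput 16 + 19 + 16 + 3 = 54.
Best is node-D, node-K, node-A, and node-G with total throughput 61.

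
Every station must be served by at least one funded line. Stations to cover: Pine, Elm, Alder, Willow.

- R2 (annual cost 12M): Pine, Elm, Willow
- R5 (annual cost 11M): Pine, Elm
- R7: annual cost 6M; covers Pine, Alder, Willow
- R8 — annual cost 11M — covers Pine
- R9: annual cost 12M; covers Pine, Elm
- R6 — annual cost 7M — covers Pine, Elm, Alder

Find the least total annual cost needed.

13

Choose R7 and R6: together they cover Pine, Elm, Alder, Willow — every station.
Total annual cost: 6 + 7 = 13.
No cover costs less than 13.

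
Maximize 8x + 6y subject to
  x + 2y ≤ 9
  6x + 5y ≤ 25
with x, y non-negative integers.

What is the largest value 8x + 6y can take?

Relaxing integrality, the LP optimum is 33.33 at (x,y) = (4.17, 0), which is not an integer point.
(x,y)=(4,0): 1·4+2·0=4≤9, 6·4+5·0=24≤25, objective 32.
(x,y)=(3,1): 1·3+2·1=5≤9, 6·3+5·1=23≤25, objective 30.
(x,y)=(3,0): 1·3+2·0=3≤9, 6·3+5·0=18≤25, objective 24.
Maximum is 32 at (x,y)=(4,0).

32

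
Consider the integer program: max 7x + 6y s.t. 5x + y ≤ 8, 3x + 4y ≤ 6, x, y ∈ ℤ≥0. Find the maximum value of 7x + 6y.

(x,y)=(1,0): 5·1+1·0=5≤8, 3·1+4·0=3≤6, objective 7.
(x,y)=(0,1): 5·0+1·1=1≤8, 3·0+4·1=4≤6, objective 6.
No feasible integer point exceeds 7.

7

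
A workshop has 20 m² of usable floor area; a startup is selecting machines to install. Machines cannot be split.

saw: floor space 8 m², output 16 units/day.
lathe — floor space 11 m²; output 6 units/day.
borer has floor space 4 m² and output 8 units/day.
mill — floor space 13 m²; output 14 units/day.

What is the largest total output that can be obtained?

24

saw + borer: floor space 8 + 4 = 12 ≤ 20, output 16 + 8 = 24.
borer + mill: floor space 4 + 13 = 17 ≤ 20, output 8 + 14 = 22.
Best is saw and borer with total output 24.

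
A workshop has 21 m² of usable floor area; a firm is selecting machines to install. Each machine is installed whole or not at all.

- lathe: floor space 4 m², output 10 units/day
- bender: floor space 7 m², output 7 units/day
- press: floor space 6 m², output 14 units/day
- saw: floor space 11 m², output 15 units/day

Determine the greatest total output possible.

39

lathe + press + saw: floor space 4 + 6 + 11 = 21 ≤ 21, output 10 + 14 + 15 = 39.
press + saw: floor space 6 + 11 = 17 ≤ 21, output 14 + 15 = 29.
lathe + bender + press: floor space 4 + 7 + 6 = 17 ≤ 21, output 10 + 7 + 14 = 31.
Best is lathe, press, and saw with total output 39.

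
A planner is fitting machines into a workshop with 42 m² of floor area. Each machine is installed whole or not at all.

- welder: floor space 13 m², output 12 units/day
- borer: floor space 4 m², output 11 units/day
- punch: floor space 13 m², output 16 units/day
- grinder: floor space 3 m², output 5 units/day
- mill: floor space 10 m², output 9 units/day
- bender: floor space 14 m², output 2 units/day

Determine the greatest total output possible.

Allowing fractional choices, the relaxed optimum would be about 52.1, but machines are indivisible.
welder + borer + punch + mill: floor space 13 + 4 + 13 + 10 = 40 ≤ 42, output 12 + 11 + 16 + 9 = 48.
welder + punch + grinder + mill: floor space 13 + 13 + 3 + 10 = 39 ≤ 42, output 12 + 16 + 5 + 9 = 42.
welder + borer + punch + grinder: floor space 13 + 4 + 13 + 3 = 33 ≤ 42, output 12 + 11 + 16 + 5 = 44.
Best is welder, borer, punch, and mill with total output 48.

48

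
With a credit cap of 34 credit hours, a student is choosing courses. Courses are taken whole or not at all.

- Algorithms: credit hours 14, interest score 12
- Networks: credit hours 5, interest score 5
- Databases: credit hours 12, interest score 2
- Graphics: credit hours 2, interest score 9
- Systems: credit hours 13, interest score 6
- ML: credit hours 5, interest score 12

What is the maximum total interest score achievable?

Allowing fractional choices, the relaxed optimum would be about 41.7, but courses are indivisible.
Algorithms + Graphics + Systems + ML: credit hours 14 + 2 + 13 + 5 = 34 ≤ 34, interest score 12 + 9 + 6 + 12 = 39.
Algorithms + Networks + Graphics + ML: credit hours 14 + 5 + 2 + 5 = 26 ≤ 34, interest score 12 + 5 + 9 + 12 = 38.
Best is Algorithms, Graphics, Systems, and ML with total interest score 39.

39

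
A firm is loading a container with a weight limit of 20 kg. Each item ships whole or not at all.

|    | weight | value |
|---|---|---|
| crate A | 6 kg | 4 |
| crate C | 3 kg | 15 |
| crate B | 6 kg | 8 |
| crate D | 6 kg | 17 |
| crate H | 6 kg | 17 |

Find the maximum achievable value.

49

Take crate C, crate D, and crate H: weight 3 + 6 + 6 = 15 ≤ 20, value 15 + 17 + 17 = 49.
No other feasible combination does better.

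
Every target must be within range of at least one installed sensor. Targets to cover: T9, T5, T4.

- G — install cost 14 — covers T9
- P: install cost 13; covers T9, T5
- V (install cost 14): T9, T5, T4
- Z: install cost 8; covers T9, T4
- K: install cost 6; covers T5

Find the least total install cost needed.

This is an integer covering problem.
V alone covers T9, T5, T4 — every target.
Total install cost: 14.
No cover costs less than 14.

14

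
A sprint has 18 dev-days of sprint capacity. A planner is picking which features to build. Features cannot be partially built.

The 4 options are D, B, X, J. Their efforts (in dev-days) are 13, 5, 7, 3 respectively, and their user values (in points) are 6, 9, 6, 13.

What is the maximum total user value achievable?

B + X + J: effort 5 + 7 + 3 = 15 ≤ 18, user value 9 + 6 + 13 = 28.
X + J: effort 7 + 3 = 10 ≤ 18, user value 6 + 13 = 19.
B + J: effort 5 + 3 = 8 ≤ 18, user value 9 + 13 = 22.
Best is B, X, and J with total user value 28.

28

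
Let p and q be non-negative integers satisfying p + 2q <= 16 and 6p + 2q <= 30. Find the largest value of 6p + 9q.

75

The continuous relaxation peaks at (2.8, 6.6) with value 76.20; rounding to a feasible lattice point costs some objective.
(p,q)=(2,7) is feasible, giving 75.
(p,q)=(3,6) is feasible, giving 72.
(p,q)=(1,7) is feasible, giving 69.
No feasible integer point exceeds 75.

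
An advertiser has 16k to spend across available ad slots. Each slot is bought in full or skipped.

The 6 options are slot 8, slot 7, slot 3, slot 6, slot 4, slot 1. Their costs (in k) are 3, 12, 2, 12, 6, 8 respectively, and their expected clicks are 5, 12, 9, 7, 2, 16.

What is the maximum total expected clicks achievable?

30

Allowing fractional choices, the relaxed optimum would be about 33.0, but ad slots are indivisible.
slot 3 + slot 1: cost 2 + 8 = 10 ≤ 16, expected clicks 9 + 16 = 25.
slot 3 + slot 4 + slot 1: cost 2 + 6 + 8 = 16 ≤ 16, expected clicks 9 + 2 + 16 = 27.
slot 8 + slot 3 + slot 1: cost 3 + 2 + 8 = 13 ≤ 16, expected clicks 5 + 9 + 16 = 30.
Best is slot 8, slot 3, and slot 1 with total expected clicks 30.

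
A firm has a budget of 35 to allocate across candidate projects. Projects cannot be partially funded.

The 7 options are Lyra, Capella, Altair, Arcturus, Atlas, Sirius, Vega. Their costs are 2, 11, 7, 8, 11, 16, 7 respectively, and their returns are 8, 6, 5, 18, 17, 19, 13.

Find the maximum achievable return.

Treat it as a binary knapsack problem.
Take Lyra, Altair, Arcturus, Atlas, and Vega: cost 2 + 7 + 8 + 11 + 7 = 35 ≤ 35, return 8 + 5 + 18 + 17 + 13 = 61.
No other feasible combination does better.

61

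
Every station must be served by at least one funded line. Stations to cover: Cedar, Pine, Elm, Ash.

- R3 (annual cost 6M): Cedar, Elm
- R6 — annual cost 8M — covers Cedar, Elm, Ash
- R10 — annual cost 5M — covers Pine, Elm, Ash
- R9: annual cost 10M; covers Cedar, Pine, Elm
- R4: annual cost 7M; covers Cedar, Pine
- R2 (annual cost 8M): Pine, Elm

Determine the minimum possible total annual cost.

Choose R3 and R10: together they cover Cedar, Pine, Elm, Ash — every station.
Total annual cost: 6 + 5 = 11.
No cover costs less than 11.

11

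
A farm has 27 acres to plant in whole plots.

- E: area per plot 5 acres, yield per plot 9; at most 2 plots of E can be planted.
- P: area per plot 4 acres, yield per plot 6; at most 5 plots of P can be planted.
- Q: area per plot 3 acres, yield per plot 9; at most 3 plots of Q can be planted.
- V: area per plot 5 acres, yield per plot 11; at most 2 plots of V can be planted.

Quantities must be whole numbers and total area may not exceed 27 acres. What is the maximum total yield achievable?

61

This is a bounded integer knapsack.
2×P, 3×Q, and 2×V: area 27 ≤ 27, yield 2·6 + 3·9 + 2·11 = 61.
1×E, 2×P, 3×Q, and 1×V: area 27 ≤ 27, yield 1·9 + 2·6 + 3·9 + 1·11 = 59.
Best is 61.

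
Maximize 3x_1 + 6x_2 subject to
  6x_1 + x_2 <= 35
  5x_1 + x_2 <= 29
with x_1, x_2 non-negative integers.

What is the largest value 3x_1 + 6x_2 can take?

174

(x_1,x_2)=(0,29): 6·0+1·29=29≤35, 5·0+1·29=29≤29, objective 174.
(x_1,x_2)=(0,28): 6·0+1·28=28≤35, 5·0+1·28=28≤29, objective 168.
The best lattice point is (0,29), giving 174.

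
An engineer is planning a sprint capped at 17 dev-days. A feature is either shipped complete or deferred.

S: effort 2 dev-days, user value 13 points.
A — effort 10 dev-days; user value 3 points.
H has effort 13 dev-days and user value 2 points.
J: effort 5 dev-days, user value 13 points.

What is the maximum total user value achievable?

29

Take S, A, and J: effort 2 + 10 + 5 = 17 ≤ 17, user value 13 + 3 + 13 = 29.
No other feasible combination does better.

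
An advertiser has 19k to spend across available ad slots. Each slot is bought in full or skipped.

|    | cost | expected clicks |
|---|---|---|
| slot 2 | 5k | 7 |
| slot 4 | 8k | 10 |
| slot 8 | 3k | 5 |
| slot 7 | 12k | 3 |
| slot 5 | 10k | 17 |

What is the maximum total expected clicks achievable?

29

Allowing fractional choices, the relaxed optimum would be about 30.2, but ad slots are indivisible.
slot 2 + slot 8 + slot 5: cost 5 + 3 + 10 = 18 ≤ 19, expected clicks 7 + 5 + 17 = 29.
slot 4 + slot 5: cost 8 + 10 = 18 ≤ 19, expected clicks 10 + 17 = 27.
slot 2 + slot 5: cost 5 + 10 = 15 ≤ 19, expected clicks 7 + 17 = 24.
Best is slot 2, slot 8, and slot 5 with total expected clicks 29.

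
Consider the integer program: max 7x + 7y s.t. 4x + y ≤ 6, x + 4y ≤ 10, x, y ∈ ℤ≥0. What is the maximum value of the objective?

The continuous relaxation peaks at (0.933, 2.27) with value 22.40; rounding to a feasible lattice point costs some objective.
(x,y)=(1,2): 4·1+1·2=6≤6, 1·1+4·2=9≤10, objective 21.
(x,y)=(0,2): 4·0+1·2=2≤6, 1·0+4·2=8≤10, objective 14.
(x,y)=(1,1): 4·1+1·1=5≤6, 1·1+4·1=5≤10, objective 14.
No feasible integer point exceeds 21.

21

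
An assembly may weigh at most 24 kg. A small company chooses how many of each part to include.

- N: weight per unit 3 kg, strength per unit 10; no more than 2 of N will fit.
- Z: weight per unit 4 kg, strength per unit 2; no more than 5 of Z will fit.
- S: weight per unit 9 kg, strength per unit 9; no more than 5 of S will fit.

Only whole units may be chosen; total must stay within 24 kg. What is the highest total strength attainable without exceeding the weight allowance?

N has the best ratio (10/3); taking only N gives at most 2×10 = 20 (stopped by the supply cap of 2).
Mixing does better — 2×N and 2×S: weight 24 ≤ 24, strength 2·10 + 2·9 = 38.

38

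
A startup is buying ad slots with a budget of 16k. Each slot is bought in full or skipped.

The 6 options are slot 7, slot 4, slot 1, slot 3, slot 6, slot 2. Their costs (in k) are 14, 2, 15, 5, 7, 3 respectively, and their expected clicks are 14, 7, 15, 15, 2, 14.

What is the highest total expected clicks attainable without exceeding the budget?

36

Allowing fractional choices, the relaxed optimum would be about 42.0, but ad slots are indivisible.
slot 3 + slot 2: cost 5 + 3 = 8 ≤ 16, expected clicks 15 + 14 = 29.
slot 4 + slot 3 + slot 2: cost 2 + 5 + 3 = 10 ≤ 16, expected clicks 7 + 15 + 14 = 36.
slot 3 + slot 6 + slot 2: cost 5 + 7 + 3 = 15 ≤ 16, expected clicks 15 + 2 + 14 = 31.
Best is slot 4, slot 3, and slot 2 with total expected clicks 36.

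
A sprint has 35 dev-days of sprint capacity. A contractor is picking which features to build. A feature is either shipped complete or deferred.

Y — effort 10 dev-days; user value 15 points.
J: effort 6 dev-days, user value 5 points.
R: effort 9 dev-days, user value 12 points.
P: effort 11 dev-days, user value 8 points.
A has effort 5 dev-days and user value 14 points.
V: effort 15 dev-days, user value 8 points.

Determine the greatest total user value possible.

49

This is a 0-1 knapsack instance.
Allowing fractional choices, the relaxed optimum would be about 49.6, but features are indivisible.
Y + R + P + A: effort 10 + 9 + 11 + 5 = 35 ≤ 35, user value 15 + 12 + 8 + 14 = 49.
Y + J + R + A: effort 10 + 6 + 9 + 5 = 30 ≤ 35, user value 15 + 5 + 12 + 14 = 46.
Y + J + P + A: effort 10 + 6 + 11 + 5 = 32 ≤ 35, user value 15 + 5 + 8 + 14 = 42.
Best is Y, R, P, and A with total user value 49.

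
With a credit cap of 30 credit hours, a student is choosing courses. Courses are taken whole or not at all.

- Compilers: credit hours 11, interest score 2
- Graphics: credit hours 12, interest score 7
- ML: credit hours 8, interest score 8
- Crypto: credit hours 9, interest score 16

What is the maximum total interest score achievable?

This is a 0-1 knapsack instance.
Compilers + ML + Crypto: credit hours 11 + 8 + 9 = 28 ≤ 30, interest score 2 + 8 + 16 = 26.
ML + Crypto: credit hours 8 + 9 = 17 ≤ 30, interest score 8 + 16 = 24.
Graphics + ML + Crypto: credit hours 12 + 8 + 9 = 29 ≤ 30, interest score 7 + 8 + 16 = 31.
Best is Graphics, ML, and Crypto with total interest score 31.

31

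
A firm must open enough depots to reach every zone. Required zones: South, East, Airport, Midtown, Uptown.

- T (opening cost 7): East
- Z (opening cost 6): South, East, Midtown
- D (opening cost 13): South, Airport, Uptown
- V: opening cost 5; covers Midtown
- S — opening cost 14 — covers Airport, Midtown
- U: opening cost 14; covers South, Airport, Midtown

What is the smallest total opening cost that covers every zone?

Choose Z and D: together they cover South, East, Airport, Midtown, Uptown — every zone.
Total opening cost: 6 + 13 = 19.
No cover costs less than 19.

19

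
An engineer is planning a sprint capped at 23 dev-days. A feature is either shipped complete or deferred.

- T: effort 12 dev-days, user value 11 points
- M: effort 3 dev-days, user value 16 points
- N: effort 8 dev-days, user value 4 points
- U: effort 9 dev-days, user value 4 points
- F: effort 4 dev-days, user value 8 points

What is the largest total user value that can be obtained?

Allowing fractional choices, the relaxed optimum would be about 37.0, but features are indivisible.
T + M + N: effort 12 + 3 + 8 = 23 ≤ 23, user value 11 + 16 + 4 = 31.
T + M + F: effort 12 + 3 + 4 = 19 ≤ 23, user value 11 + 16 + 8 = 35.
M + N + F: effort 3 + 8 + 4 = 15 ≤ 23, user value 16 + 4 + 8 = 28.
Best is T, M, and F with total user value 35.

35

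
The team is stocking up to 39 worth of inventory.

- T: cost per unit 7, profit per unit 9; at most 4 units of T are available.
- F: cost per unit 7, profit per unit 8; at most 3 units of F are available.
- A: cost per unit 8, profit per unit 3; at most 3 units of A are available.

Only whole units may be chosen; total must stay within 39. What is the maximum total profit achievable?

This is a bounded integer knapsack.
4×T and 1×F: cost 35 ≤ 39, profit 4·9 + 1·8 = 44.
3×T and 2×F: cost 35 ≤ 39, profit 3·9 + 2·8 = 43.
Best is 44.

44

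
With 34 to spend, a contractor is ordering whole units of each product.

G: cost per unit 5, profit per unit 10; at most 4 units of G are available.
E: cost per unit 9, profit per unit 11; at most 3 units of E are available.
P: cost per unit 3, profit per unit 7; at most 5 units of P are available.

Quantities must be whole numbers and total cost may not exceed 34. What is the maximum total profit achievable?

68

4×G and 4×P: cost 32 ≤ 34, profit 4·10 + 4·7 = 68.
2×G, 1×E, and 5×P: cost 34 ≤ 34, profit 2·10 + 1·11 + 5·7 = 66.
Best is 68.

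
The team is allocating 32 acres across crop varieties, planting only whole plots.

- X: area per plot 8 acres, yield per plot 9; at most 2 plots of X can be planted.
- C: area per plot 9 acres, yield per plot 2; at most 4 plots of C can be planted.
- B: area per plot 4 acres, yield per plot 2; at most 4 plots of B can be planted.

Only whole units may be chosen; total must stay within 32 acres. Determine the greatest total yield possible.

This is a bounded integer knapsack.
Take 2×X and 4×B: area 32 ≤ 32, yield 2·9 + 4·2 = 26.
X has the best ratio (9/8) and is taken to its limit of 2; remaining capacity is filled optimally with the others.

26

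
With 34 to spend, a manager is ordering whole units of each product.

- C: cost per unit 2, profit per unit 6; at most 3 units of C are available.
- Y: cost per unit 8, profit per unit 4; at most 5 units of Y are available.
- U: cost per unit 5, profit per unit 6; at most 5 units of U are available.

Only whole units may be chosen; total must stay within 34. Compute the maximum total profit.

48

Take 3×C and 5×U: cost 31 ≤ 34, profit 3·6 + 5·6 = 48.
C has the best ratio (6/2) and is taken to its limit of 3; remaining capacity is filled optimally with the others.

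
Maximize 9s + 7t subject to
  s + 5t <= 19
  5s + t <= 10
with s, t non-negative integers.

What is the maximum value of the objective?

30

The continuous relaxation peaks at (1.29, 3.54) with value 36.42; rounding to a feasible lattice point costs some objective.
(s,t)=(1,3): 1·1+5·3=16≤19, 5·1+1·3=8≤10, objective 30.
(s,t)=(1,2): 1·1+5·2=11≤19, 5·1+1·2=7≤10, objective 23.
(s,t)=(0,3): 1·0+5·3=15≤19, 5·0+1·3=3≤10, objective 21.
(s,t)=(0,2): 1·0+5·2=10≤19, 5·0+1·2=2≤10, objective 14.
No feasible integer point exceeds 30.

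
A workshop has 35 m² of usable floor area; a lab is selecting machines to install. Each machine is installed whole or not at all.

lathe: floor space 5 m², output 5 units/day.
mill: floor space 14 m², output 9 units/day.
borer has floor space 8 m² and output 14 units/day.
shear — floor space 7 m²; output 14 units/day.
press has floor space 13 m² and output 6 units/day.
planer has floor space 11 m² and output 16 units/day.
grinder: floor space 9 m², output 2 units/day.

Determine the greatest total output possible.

49

Allowing fractional choices, the relaxed optimum would be about 51.6, but machines are indivisible.
borer + shear + planer: floor space 8 + 7 + 11 = 26 ≤ 35, output 14 + 14 + 16 = 44.
lathe + borer + shear + planer: floor space 5 + 8 + 7 + 11 = 31 ≤ 35, output 5 + 14 + 14 + 16 = 49.
borer + shear + planer + grinder: floor space 8 + 7 + 11 + 9 = 35 ≤ 35, output 14 + 14 + 16 + 2 = 46.
Best is lathe, borer, shear, and planer with total output 49.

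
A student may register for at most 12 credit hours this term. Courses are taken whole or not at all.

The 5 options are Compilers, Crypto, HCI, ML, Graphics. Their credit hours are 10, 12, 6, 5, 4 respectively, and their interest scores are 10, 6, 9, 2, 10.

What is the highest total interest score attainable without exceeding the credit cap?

Allowing fractional choices, the relaxed optimum would be about 21.0, but courses are indivisible.
ML + Graphics: credit hours 5 + 4 = 9 ≤ 12, interest score 2 + 10 = 12.
HCI + Graphics: credit hours 6 + 4 = 10 ≤ 12, interest score 9 + 10 = 19.
Best is HCI and Graphics with total interest score 19.

19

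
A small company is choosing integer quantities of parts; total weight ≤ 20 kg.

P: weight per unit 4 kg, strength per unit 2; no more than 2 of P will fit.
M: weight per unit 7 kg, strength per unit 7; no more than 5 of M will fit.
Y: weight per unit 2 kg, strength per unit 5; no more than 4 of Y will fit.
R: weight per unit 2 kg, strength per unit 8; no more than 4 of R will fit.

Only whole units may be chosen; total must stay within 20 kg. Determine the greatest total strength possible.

R has the best ratio (8/2); taking only R gives at most 4×8 = 32 (stopped by the supply cap of 4).
Mixing does better — 1×P, 4×Y, and 4×R: weight 20 ≤ 20, strength 1·2 + 4·5 + 4·8 = 54.

54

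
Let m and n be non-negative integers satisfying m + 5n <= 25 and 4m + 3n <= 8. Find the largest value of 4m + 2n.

8

(m,n)=(2,0): 1·2+5·0=2≤25, 4·2+3·0=8≤8, objective 8.
(m,n)=(1,1): 1·1+5·1=6≤25, 4·1+3·1=7≤8, objective 6.
(m,n)=(1,0): 1·1+5·0=1≤25, 4·1+3·0=4≤8, objective 4.
The best lattice point is (2,0), giving 8.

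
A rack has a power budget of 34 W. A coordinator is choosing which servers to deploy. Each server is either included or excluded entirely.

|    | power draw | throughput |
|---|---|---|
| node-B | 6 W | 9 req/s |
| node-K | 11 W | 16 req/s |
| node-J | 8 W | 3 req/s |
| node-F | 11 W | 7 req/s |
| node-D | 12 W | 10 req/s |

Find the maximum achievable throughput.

node-B + node-K + node-D: power draw 6 + 11 + 12 = 29 ≤ 34, throughput 9 + 16 + 10 = 35.
node-K + node-F + node-D: power draw 11 + 11 + 12 = 34 ≤ 34, throughput 16 + 7 + 10 = 33.
Best is node-B, node-K, and node-D with total throughput 35.

35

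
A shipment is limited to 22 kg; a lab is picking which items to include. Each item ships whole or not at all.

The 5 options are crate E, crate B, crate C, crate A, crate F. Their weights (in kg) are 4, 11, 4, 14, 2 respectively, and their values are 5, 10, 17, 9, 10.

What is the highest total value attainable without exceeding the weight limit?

42

crate C + crate A + crate F: weight 4 + 14 + 2 = 20 ≤ 22, value 17 + 9 + 10 = 36.
crate B + crate C + crate F: weight 11 + 4 + 2 = 17 ≤ 22, value 10 + 17 + 10 = 37.
crate E + crate B + crate C + crate F: weight 4 + 11 + 4 + 2 = 21 ≤ 22, value 5 + 10 + 17 + 10 = 42.
Best is crate E, crate B, crate C, and crate F with total value 42.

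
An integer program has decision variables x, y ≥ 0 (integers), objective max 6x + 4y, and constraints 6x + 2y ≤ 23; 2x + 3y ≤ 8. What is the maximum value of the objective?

18

Relaxing integrality, the LP optimum is 23.29 at (x,y) = (3.79, 0.143), which is not an integer point.
(x,y)=(3,0): 6·3+2·0=18≤23, 2·3+3·0=6≤8, objective 18.
(x,y)=(2,1): 6·2+2·1=14≤23, 2·2+3·1=7≤8, objective 16.
(x,y)=(2,0): 6·2+2·0=12≤23, 2·2+3·0=4≤8, objective 12.
Maximum is 18 at (x,y)=(3,0).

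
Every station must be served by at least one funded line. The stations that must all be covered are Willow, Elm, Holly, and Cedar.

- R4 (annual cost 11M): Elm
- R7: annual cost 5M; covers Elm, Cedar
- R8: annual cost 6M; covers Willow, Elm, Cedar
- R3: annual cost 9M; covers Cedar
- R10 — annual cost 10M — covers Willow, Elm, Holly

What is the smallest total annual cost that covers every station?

This is an integer covering problem.
Choose R7 and R10: together they cover Willow, Elm, Holly, Cedar — every station.
Total annual cost: 5 + 10 = 15.

15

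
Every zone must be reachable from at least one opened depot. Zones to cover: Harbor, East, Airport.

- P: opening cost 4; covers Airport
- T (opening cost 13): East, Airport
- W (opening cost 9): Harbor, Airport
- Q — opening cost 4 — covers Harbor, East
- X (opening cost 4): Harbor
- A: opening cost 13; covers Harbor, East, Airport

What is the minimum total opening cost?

8

This is a weighted set-cover instance.
Choose P and Q: together they cover Harbor, East, Airport — every zone.
Total opening cost: 4 + 4 = 8.
No cover costs less than 8.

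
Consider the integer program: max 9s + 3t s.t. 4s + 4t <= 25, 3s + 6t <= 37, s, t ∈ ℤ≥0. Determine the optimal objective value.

54

(s,t)=(6,0): 4·6+4·0=24≤25, 3·6+6·0=18≤37, objective 54.
(s,t)=(5,1): 4·5+4·1=24≤25, 3·5+6·1=21≤37, objective 48.
No feasible integer point exceeds 54.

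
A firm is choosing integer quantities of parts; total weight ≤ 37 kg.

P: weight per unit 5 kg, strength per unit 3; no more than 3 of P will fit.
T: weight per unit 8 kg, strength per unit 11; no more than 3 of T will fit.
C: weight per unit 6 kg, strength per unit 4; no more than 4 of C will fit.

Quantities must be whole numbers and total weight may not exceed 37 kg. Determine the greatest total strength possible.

T has the best ratio (11/8); taking only T gives at most 3×11 = 33 (stopped by the supply cap of 3).
Mixing does better — 3×T and 2×C: weight 36 ≤ 37, strength 3·11 + 2·4 = 41.

41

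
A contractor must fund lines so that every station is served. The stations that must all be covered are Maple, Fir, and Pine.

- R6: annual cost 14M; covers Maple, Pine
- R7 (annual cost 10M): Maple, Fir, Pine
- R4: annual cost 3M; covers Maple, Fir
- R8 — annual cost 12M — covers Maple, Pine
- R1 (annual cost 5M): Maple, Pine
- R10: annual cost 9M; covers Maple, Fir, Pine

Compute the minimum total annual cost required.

8

This is an integer covering problem.
Choose R4 and R1: together they cover Maple, Fir, Pine — every station.
Total annual cost: 3 + 5 = 8.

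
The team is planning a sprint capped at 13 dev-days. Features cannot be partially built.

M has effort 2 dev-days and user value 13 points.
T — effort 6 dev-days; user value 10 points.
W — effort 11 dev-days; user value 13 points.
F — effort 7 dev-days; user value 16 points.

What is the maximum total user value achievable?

29

T + F: effort 6 + 7 = 13 ≤ 13, user value 10 + 16 = 26.
M + W: effort 2 + 11 = 13 ≤ 13, user value 13 + 13 = 26.
M + F: effort 2 + 7 = 9 ≤ 13, user value 13 + 16 = 29.
Best is M and F with total user value 29.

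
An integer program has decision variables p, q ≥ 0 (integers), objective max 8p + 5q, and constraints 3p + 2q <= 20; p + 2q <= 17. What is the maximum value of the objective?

53

(p,q)=(6,1) is feasible, giving 53.
(p,q)=(5,2) is feasible, giving 50.
(p,q)=(6,0) is feasible, giving 48.
(p,q)=(5,1) is feasible, giving 45.
No feasible integer point exceeds 53.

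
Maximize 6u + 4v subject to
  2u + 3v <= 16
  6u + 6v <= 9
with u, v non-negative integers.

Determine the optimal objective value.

The continuous relaxation peaks at (1.5, 0) with value 9.00; rounding to a feasible lattice point costs some objective.
(u,v)=(1,0): 2·1+3·0=2≤16, 6·1+6·0=6≤9, objective 6.
(u,v)=(0,1): 2·0+3·1=3≤16, 6·0+6·1=6≤9, objective 4.
(u,v)=(0,0): 2·0+3·0=0≤16, 6·0+6·0=0≤9, objective 0.
Maximum is 6 at (u,v)=(1,0).

6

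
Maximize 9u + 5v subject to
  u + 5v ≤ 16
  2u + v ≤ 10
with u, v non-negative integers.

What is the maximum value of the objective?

Relaxing integrality, the LP optimum is 46.22 at (u,v) = (3.78, 2.44), which is not an integer point.
(u,v)=(4,2): 1·4+5·2=14≤16, 2·4+1·2=10≤10, objective 46.
(u,v)=(4,1): 1·4+5·1=9≤16, 2·4+1·1=9≤10, objective 41.
(u,v)=(3,2): 1·3+5·2=13≤16, 2·3+1·2=8≤10, objective 37.
No feasible integer point exceeds 46.

46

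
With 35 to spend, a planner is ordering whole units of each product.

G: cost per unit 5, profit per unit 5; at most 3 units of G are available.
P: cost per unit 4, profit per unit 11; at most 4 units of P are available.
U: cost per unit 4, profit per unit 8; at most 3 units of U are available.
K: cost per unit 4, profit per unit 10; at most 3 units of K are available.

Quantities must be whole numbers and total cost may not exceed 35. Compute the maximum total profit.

Take 4×P, 1×U, and 3×K: cost 32 ≤ 35, profit 4·11 + 1·8 + 3·10 = 82.
P has the best ratio (11/4) and is taken to its limit of 4; remaining capacity is filled optimally with the others.

82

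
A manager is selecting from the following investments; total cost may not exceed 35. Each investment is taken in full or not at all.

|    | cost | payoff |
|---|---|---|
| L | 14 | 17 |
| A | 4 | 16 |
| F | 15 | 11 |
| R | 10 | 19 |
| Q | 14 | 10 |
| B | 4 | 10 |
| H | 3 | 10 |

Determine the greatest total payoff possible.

72

Treat it as a binary knapsack problem.
L + A + R + H: cost 14 + 4 + 10 + 3 = 31 ≤ 35, payoff 17 + 16 + 19 + 10 = 62.
A + R + Q + B + H: cost 4 + 10 + 14 + 4 + 3 = 35 ≤ 35, payoff 16 + 19 + 10 + 10 + 10 = 65.
L + A + R + B + H: cost 14 + 4 + 10 + 4 + 3 = 35 ≤ 35, payoff 17 + 16 + 19 + 10 + 10 = 72.
Best is L, A, R, B, and H with total payoff 72.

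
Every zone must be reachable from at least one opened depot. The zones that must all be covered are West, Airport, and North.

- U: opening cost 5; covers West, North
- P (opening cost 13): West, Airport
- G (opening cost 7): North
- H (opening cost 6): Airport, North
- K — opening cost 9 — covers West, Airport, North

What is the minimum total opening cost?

This is a weighted set-cover instance.
The greedy cost-per-new-zone heuristic would pick U and H for 11, but a cheaper cover exists.
K alone covers West, Airport, North — every zone.
Total opening cost: 9.
No cover costs less than 9.

9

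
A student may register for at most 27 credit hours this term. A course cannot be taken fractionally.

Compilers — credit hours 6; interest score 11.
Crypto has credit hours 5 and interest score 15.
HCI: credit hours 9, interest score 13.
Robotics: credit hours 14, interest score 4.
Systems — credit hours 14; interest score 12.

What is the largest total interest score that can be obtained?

This is an integer program with binary decision variables.
Allowing fractional choices, the relaxed optimum would be about 45.0, but courses are indivisible.
Compilers + Crypto + HCI: credit hours 6 + 5 + 9 = 20 ≤ 27, interest score 11 + 15 + 13 = 39.
Compilers + Crypto + Systems: credit hours 6 + 5 + 14 = 25 ≤ 27, interest score 11 + 15 + 12 = 38.
Compilers + Crypto + Robotics: credit hours 6 + 5 + 14 = 25 ≤ 27, interest score 11 + 15 + 4 = 30.
Best is Compilers, Crypto, and HCI with total interest score 39.

39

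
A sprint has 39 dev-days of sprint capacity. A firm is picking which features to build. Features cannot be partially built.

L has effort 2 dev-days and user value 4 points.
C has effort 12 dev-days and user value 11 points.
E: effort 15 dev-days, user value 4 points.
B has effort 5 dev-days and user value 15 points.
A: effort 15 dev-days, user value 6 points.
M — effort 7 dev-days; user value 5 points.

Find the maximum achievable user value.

37

Allowing fractional choices, the relaxed optimum would be about 40.2, but features are indivisible.
C + B + A + M: effort 12 + 5 + 15 + 7 = 39 ≤ 39, user value 11 + 15 + 6 + 5 = 37.
L + C + B + A: effort 2 + 12 + 5 + 15 = 34 ≤ 39, user value 4 + 11 + 15 + 6 = 36.
Best is C, B, A, and M with total user value 37.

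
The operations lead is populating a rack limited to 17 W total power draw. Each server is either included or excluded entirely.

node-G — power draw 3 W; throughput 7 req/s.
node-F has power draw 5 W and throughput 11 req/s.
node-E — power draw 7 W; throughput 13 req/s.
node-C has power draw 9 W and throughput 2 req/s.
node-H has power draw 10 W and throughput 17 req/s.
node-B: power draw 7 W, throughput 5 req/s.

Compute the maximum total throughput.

This is a 0-1 knapsack instance.
Take node-G, node-F, and node-E: power draw 3 + 5 + 7 = 15 ≤ 17, throughput 7 + 11 + 13 = 31.
No other feasible combination does better.

31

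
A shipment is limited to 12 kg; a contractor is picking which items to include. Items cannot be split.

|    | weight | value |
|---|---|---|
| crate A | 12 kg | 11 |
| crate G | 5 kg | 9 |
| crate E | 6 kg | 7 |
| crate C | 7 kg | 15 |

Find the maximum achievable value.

24

This is an integer program with binary decision variables.
crate G + crate C: weight 5 + 7 = 12 ≤ 12, value 9 + 15 = 24.
crate G + crate E: weight 5 + 6 = 11 ≤ 12, value 9 + 7 = 16.
crate C: weight 7 ≤ 12, value 15.
Best is crate G and crate C with total value 24.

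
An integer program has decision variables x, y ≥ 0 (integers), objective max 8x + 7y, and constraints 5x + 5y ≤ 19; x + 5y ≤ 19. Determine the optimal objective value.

(x,y)=(3,0): 5·3+5·0=15≤19, 1·3+5·0=3≤19, objective 24.
(x,y)=(2,1): 5·2+5·1=15≤19, 1·2+5·1=7≤19, objective 23.
(x,y)=(2,0): 5·2+5·0=10≤19, 1·2+5·0=2≤19, objective 16.
No feasible integer point exceeds 24.

24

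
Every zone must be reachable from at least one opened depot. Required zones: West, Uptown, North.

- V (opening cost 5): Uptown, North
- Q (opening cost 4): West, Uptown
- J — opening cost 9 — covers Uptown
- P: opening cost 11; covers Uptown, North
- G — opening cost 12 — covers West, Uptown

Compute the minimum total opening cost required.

9

Choose V and Q: together they cover West, Uptown, North — every zone.
Total opening cost: 5 + 4 = 9.
No cover costs less than 9.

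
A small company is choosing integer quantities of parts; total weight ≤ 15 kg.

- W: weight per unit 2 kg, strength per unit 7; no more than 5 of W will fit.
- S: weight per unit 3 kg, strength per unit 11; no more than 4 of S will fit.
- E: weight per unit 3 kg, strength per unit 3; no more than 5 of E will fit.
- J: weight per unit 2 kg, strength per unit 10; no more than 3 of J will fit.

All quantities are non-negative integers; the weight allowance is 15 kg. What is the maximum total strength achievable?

63

Take 3×S and 3×J: weight 15 ≤ 15, strength 3·11 + 3·10 = 63.
J has the best ratio (10/2) and is taken to its limit of 3; remaining capacity is filled optimally with the others.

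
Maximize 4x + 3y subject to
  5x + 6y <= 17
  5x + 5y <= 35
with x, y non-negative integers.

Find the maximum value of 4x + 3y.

12

The continuous relaxation peaks at (3.4, 0) with value 13.60; rounding to a feasible lattice point costs some objective.
(x,y)=(3,0) is feasible, giving 12.
(x,y)=(2,1) is feasible, giving 11.
The best lattice point is (3,0), giving 12.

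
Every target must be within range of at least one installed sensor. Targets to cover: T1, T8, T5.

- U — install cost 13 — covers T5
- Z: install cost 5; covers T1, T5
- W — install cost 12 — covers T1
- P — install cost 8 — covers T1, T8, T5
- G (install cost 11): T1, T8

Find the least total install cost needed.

The greedy cost-per-new-target heuristic would pick Z and P for 13, but a cheaper cover exists.
P alone covers T1, T8, T5 — every target.
Total install cost: 8.
No cover costs less than 8.

8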